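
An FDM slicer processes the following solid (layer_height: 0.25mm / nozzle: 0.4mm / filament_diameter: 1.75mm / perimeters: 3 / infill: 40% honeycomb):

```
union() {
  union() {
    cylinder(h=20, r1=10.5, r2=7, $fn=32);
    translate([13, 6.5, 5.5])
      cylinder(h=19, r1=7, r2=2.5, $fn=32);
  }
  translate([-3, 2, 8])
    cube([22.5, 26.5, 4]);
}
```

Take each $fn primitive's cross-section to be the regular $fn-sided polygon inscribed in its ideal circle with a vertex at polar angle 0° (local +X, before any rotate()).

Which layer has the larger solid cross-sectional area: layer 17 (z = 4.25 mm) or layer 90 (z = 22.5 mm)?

layer 17 (z = 4.25 mm)

Layer 17 (z = 4.25): the cone contributes a regular 32-gon of circumradius 9.756 (interpolated between r1=10.5 and r2=7 at t=0.212) (area = (32/2)·9.756²·sin(360°/32) = 297.11 mm²); the cone at (13, 6.5) is absent (z outside [5.5, 24.5]); Combining (union): only the cone is present, so the union is just that shape — area = 297.11 mm²; the cube at (-3, 2) does not reach this height (z outside [8, 12]); Taking the union: only the result so far is present, so the union is just that shape — area = 297.11 mm². So its area = 297.11 mm². Layer 90 (z = 22.5): the cone is absent (z outside [0, 20]); the cone at (13, 6.5): at t=0.895 of its height the radius interpolates to r₁+(r₂−r₁)t = 2.974, giving a regular 32-gon of that circumradius (area = (32/2)·2.974²·sin(360°/32) = 27.60 mm²); Taking the union: only the cone at (13, 6.5) is present, so the union is just that shape — area = 27.60 mm²; the cube at (-3, 2) is absent (z outside [8, 12]); Taking the union: only the result so far is present, so the union is just that shape — area = 27.60 mm². So its area = 27.60 mm². Layer 17 is larger (297.11 vs 27.60 mm²).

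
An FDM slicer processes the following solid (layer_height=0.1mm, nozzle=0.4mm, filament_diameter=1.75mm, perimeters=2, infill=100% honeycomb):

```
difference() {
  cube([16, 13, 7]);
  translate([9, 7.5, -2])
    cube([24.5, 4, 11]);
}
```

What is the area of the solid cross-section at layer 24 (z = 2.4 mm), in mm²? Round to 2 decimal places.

180.00 mm²

At z = 2.4 mm: the cube (footprint 16×13) is included at this height (area 208.00 mm²); the 24.5×4 cube at (9, 7.5) contributes its full rectangle (area 98.00 mm²); Subtracting the remaining from the first: starting from the 16×13 cube (208.00 mm²), the 24.5×4 cube at (9, 7.5) partially overlaps it — only the 28.00 mm² overlap (of its 98.00 mm²) is removed, clipping the outline — area = 180.00 mm². Overall, the cross-section is a single solid region. Net area = 180.00 mm².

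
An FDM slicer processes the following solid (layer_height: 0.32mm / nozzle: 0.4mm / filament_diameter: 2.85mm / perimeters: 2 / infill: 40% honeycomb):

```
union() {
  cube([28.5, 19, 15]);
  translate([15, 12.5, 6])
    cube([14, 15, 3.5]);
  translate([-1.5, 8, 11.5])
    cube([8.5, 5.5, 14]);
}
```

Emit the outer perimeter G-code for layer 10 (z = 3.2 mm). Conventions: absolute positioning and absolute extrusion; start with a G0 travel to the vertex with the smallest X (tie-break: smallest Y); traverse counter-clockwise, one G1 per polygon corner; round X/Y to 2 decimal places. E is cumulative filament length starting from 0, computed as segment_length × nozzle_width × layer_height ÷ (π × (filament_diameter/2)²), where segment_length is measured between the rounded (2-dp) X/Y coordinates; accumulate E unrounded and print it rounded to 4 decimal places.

G0 X0.00 Y0.00 Z3.20
G1 X28.50 Y0.00 E0.5718
G1 X28.50 Y19.00 E0.9531
G1 X0.00 Y19.00 E1.5249
G1 X0.00 Y0.00 E1.9061

At z = 3.2 mm: the 28.5×19 cube contributes its full rectangle; the cube at (15, 12.5) does not reach this height (z outside [6, 9.5]); the cube at (-1.5, 8) is absent (z outside [11.5, 25.5]); Taking the union: only the 28.5×19 cube is present, so the union is just that shape — 1 connected region. The outline is a single polygon with 4 vertices. Extrusion per mm of travel: 0.4 × 0.32 / (π × 1.425²) = 0.020065. Accumulating E over each segment gives final E = 1.9061.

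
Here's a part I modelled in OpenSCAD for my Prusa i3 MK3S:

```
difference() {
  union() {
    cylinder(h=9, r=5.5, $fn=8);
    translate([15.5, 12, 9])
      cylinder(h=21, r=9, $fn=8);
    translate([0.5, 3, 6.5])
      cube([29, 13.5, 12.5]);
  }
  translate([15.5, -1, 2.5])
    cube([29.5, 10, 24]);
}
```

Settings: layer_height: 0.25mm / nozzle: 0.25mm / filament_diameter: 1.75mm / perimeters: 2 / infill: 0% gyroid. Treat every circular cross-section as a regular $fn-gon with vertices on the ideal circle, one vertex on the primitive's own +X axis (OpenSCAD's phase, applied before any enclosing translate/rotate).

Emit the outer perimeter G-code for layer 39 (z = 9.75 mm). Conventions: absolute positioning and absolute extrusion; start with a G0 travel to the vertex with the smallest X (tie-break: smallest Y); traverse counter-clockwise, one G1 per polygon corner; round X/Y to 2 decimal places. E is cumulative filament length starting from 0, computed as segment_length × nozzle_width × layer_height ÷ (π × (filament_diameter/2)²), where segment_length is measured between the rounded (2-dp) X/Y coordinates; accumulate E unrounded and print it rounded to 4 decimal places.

G0 X0.50 Y3.00 Z9.75
G1 X15.50 Y3.00 E0.3898
G1 X15.50 Y9.00 E0.5457
G1 X29.50 Y9.00 E0.9095
G1 X29.50 Y16.50 E1.1043
G1 X22.64 Y16.50 E1.2826
G1 X21.86 Y18.36 E1.3350
G1 X15.50 Y21.00 E1.5139
G1 X9.14 Y18.36 E1.6929
G1 X8.36 Y16.50 E1.7453
G1 X0.50 Y16.50 E1.9495
G1 X0.50 Y3.00 E2.3003

At z = 9.75 mm: the cylinder does not reach this height (z outside [0, 9]); the cylinder at (15.5, 12): section is a regular 8-gon, circumradius r=9; the cube at (0.5, 3) (footprint 29×13.5) is included at this height; Taking the union: the regions partially overlap (shared area 187.16 mm²), so overlapping operands fuse into one piece — 1 connected region; the cube at (15.5, -1) (footprint 29.5×10) is included at this height; After the difference (first − rest): starting from that combined region, the 29.5×10 cube at (15.5, -1) partially overlaps it — only the 84.00 mm² overlap (of its 295.00 mm²) is removed, clipping the outline — 1 connected region. The outline is a single polygon with 11 vertices. Extrusion per mm of travel: 0.25 × 0.25 / (π × 0.875²) = 0.025984. Accumulating E over each segment gives final E = 2.3003.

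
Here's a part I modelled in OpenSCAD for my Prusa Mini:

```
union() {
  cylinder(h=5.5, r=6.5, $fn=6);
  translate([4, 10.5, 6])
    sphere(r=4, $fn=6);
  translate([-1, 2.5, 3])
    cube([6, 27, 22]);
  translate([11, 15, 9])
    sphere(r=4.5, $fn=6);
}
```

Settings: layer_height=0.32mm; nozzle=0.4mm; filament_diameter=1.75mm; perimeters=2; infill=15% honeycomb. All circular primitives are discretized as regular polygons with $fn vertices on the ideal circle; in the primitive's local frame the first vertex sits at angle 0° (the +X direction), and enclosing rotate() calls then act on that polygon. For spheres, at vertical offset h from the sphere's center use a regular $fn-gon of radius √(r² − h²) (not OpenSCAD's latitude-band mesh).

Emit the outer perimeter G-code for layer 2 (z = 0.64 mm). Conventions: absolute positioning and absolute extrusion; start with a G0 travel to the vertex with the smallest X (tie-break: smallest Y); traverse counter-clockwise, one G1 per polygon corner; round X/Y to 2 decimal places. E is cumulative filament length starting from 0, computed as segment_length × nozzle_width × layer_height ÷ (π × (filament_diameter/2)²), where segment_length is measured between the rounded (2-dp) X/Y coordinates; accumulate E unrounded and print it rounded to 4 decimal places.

At z = 0.64 mm: the r=6.5 cylinder contributes a regular 6-gon of circumradius 6.5; the sphere at (4, 10.5) does not reach this height (|z−center|=5.360 > r=4); the cube at (-1, 2.5) is absent (z outside [3, 25]); the sphere at (11, 15) is absent (|z−center|=8.360 > r=4.5); Combining (union): only the r=6.5 cylinder is present, so the union is just that shape — 1 connected region. The outline is a single polygon with 6 vertices. Extrusion per mm of travel: 0.4 × 0.32 / (π × 0.875²) = 0.053216. Accumulating E over each segment gives final E = 2.0756.

G0 X-6.50 Y0.00 Z0.64
G1 X-3.25 Y-5.63 E0.3459
G1 X3.25 Y-5.63 E0.6918
G1 X6.50 Y0.00 E1.0378
G1 X3.25 Y5.63 E1.3837
G1 X-3.25 Y5.63 E1.7296
G1 X-6.50 Y0.00 E2.0756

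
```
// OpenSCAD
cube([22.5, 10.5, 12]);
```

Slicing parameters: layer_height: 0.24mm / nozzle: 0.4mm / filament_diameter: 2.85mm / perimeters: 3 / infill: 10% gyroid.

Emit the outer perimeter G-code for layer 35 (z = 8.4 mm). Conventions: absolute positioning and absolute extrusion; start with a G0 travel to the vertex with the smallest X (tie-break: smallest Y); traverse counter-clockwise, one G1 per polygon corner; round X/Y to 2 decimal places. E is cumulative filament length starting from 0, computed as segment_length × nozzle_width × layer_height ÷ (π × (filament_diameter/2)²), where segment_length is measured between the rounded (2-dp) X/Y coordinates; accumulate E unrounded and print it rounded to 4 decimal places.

At z = 8.4 mm: the 22.5×10.5 cube contributes its full rectangle. The outline is a single polygon with 4 vertices. Extrusion per mm of travel: 0.4 × 0.24 / (π × 1.425²) = 0.015048. Accumulating E over each segment gives final E = 0.9932.

G0 X0.00 Y0.00 Z8.40
G1 X22.50 Y0.00 E0.3386
G1 X22.50 Y10.50 E0.4966
G1 X0.00 Y10.50 E0.8352
G1 X0.00 Y0.00 E0.9932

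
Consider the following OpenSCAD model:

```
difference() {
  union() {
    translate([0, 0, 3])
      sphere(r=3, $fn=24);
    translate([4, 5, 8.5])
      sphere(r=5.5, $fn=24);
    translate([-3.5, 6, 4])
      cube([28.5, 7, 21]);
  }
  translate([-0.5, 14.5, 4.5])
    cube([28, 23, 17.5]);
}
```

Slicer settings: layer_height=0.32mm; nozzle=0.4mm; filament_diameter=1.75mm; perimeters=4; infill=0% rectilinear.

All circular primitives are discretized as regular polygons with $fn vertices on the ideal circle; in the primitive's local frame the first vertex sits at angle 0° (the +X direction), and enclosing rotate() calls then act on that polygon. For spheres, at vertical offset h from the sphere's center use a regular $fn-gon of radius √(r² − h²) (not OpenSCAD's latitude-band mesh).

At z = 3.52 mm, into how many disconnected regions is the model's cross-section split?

2

At z = 3.52 mm: the r=3 sphere contributes a regular 24-gon of circumradius √(3²−0.52²) = 2.955; the r=5.5 sphere at (4, 5) contributes a regular 24-gon of circumradius √(5.5²−4.98²) = 2.334; the cube at (-3.5, 6) does not reach this height (z outside [4, 25]); Combining (union): the 2 present regions are separate (no shared area or edge), so areas and boundary lengths simply add and each stays a separate island — 2 connected regions; the cube at (-0.5, 14.5) is absent (z outside [4.5, 22]); Taking the first minus the rest: none of the subtracted shapes is present at this height, so the result so far is unchanged — 2 connected regions. The result has 2 disconnected regions.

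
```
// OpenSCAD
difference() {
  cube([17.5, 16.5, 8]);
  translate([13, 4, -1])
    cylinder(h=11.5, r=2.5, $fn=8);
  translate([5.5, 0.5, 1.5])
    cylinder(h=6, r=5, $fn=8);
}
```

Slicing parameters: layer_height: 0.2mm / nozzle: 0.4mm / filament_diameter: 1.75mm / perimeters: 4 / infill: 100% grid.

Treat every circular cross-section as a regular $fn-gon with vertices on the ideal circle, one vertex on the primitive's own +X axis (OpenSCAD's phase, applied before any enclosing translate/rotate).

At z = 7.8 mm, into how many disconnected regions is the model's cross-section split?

1

At z = 7.8 mm: the 17.5×16.5 cube contributes its full rectangle; the r=2.5 cylinder at (13, 4) gives a regular 8-gon of circumradius 2.5 (constant along its height); the cylinder at (5.5, 0.5) is absent (z outside [1.5, 7.5]); Subtracting the remaining from the first: starting from the 17.5×16.5 cube, the r=2.5 cylinder at (13, 4) lies wholly inside it (removes its full 17.68 mm² and its 15.31 mm outline becomes a hole wall) — 1 connected region with 1 hole. The result has 1 disconnected region.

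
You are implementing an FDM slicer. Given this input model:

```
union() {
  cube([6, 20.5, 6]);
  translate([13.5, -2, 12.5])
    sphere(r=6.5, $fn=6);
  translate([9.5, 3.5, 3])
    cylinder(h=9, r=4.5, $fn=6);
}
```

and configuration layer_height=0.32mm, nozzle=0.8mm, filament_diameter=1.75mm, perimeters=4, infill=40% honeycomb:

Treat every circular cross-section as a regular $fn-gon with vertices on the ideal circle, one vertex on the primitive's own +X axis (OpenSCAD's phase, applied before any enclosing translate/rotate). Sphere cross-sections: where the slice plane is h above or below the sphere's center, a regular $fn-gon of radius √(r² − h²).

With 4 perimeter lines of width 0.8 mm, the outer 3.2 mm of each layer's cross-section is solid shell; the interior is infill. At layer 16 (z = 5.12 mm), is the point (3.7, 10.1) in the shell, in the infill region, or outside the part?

shell

At z = 5.12 mm: the cube (footprint 6×20.5) is included at this height; the sphere at (13.5, -2) is not intersected at this z (|z−center|=7.380 > r=6.5); the cylinder at (9.5, 3.5): section is a regular 6-gon, circumradius r=4.5; Taking the union: the regions partially overlap (shared area 1.73 mm²), so overlapping operands fuse into one piece — 1 connected region. Overall, the cross-section is a single solid region. The nearest boundary edge runs (6.00, 20.50)→(6.00, 5.23); distance from the point to it = 2.30 mm. The point is inside the cross-section, 2.30 mm from the nearest boundary — within the 3.2 mm shell band (4 × 0.8).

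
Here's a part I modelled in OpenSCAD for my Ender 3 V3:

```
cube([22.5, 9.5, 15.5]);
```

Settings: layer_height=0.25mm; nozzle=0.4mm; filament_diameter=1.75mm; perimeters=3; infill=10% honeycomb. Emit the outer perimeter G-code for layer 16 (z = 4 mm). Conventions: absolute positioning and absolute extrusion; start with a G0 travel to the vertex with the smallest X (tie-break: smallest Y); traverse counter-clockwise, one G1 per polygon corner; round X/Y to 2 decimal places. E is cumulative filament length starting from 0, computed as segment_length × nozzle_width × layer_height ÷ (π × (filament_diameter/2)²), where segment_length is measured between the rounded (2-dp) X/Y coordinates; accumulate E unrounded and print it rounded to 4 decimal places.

At z = 4 mm: the 22.5×9.5 cube contributes its full rectangle. The outline is a single polygon with 4 vertices. Extrusion per mm of travel: 0.4 × 0.25 / (π × 0.875²) = 0.041575. Accumulating E over each segment gives final E = 2.6608.

G0 X0.00 Y0.00 Z4.00
G1 X22.50 Y0.00 E0.9354
G1 X22.50 Y9.50 E1.3304
G1 X0.00 Y9.50 E2.2658
G1 X0.00 Y0.00 E2.6608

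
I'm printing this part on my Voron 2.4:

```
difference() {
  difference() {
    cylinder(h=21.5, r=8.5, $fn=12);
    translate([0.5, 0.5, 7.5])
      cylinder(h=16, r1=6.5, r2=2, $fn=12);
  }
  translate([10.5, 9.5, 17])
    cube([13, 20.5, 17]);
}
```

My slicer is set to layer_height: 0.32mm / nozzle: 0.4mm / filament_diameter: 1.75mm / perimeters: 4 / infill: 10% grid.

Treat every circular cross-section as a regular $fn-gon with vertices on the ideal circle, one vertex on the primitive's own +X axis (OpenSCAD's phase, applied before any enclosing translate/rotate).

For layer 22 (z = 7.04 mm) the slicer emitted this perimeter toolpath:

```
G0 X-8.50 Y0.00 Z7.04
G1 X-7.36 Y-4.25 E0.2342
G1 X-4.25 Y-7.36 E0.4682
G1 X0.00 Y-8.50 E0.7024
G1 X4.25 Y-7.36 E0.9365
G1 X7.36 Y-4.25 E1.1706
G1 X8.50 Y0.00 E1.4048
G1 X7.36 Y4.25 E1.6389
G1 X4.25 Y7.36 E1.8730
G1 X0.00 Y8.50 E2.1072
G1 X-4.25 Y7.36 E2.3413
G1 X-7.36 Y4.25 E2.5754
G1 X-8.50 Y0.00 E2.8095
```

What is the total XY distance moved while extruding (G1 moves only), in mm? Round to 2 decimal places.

52.79 mm

Sum the Euclidean lengths of each G1 segment: total = 52.79 mm.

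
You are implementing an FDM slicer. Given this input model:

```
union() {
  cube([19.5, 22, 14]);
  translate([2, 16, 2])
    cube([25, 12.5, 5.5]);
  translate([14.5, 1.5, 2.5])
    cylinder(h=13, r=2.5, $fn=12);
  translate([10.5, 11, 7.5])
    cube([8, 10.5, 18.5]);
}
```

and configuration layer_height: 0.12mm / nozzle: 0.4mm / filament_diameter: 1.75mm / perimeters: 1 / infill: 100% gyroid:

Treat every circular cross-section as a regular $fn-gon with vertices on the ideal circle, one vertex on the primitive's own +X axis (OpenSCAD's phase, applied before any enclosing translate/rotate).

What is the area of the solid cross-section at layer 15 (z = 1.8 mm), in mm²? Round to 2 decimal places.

At z = 1.8 mm: the cube (footprint 19.5×22) is included at this height (area 429.00 mm²); the cube at (2, 16) is absent (z outside [2, 7.5]); the cylinder at (14.5, 1.5) does not reach this height (z outside [2.5, 15.5]); the cube at (10.5, 11) does not reach this height (z outside [7.5, 26]); Merging all regions: only the 19.5×22 cube is present, so the union is just that shape — area = 429.00 mm². Overall, the cross-section is a single solid region. Net area = 429.00 mm².

429.00 mm²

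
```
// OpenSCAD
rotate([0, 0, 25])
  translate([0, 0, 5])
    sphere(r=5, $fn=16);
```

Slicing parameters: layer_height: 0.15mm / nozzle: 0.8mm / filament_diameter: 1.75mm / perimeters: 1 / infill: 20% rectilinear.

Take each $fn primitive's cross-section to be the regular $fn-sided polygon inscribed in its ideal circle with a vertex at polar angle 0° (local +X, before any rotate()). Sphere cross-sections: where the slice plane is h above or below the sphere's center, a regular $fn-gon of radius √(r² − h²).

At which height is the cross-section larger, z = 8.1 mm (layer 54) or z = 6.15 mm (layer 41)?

layer 41 (z = 6.15 mm)

Layer 54 (z = 8.1): the r=5 sphere contributes a regular 16-gon of circumradius √(5²−3.1²) = 3.923 (area = (16/2)·3.923²·sin(360°/16) = 47.12 mm²); (whole slice rotated 25° about Z — lengths, areas and connectivity unchanged). So its area = 47.12 mm². Layer 41 (z = 6.15): the r=5 sphere slices to a regular 16-gon of circumradius 4.866 (√(r²−h²) with h=1.15 from center) (area = (16/2)·4.866²·sin(360°/16) = 72.49 mm²); (rotated 25° about Z; rotation is an isometry so areas/perimeters/island counts are preserved). So its area = 72.49 mm². Layer 41 is larger (72.49 vs 47.12 mm²).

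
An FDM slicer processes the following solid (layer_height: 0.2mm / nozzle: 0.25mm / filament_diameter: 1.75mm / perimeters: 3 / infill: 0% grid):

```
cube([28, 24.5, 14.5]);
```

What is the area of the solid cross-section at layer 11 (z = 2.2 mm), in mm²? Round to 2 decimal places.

At z = 2.2 mm: the cube is present — its section is the full 28×24.5 rectangle (area 686.00 mm²). Overall, the cross-section is a single solid region. Net area = 686.00 mm².

686.00 mm²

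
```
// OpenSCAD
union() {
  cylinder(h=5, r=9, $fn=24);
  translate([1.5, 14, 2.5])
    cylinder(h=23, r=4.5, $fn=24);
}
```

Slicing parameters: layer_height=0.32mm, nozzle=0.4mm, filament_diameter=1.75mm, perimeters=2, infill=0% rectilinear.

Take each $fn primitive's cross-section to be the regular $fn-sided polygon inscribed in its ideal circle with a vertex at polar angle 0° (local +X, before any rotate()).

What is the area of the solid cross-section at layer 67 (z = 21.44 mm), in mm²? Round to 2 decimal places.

62.89 mm²

At z = 21.44 mm: the cylinder is not intersected at this z (z outside [0, 5]); the cylinder at (1.5, 14): section is a regular 24-gon, circumradius r=4.5 (area = (24/2)·4.500²·sin(360°/24) = 62.89 mm²); Combining (union): only the r=4.5 cylinder at (1.5, 14) is present, so the union is just that shape — area = 62.89 mm². Overall, the cross-section is a single solid region. Net area = 62.89 mm².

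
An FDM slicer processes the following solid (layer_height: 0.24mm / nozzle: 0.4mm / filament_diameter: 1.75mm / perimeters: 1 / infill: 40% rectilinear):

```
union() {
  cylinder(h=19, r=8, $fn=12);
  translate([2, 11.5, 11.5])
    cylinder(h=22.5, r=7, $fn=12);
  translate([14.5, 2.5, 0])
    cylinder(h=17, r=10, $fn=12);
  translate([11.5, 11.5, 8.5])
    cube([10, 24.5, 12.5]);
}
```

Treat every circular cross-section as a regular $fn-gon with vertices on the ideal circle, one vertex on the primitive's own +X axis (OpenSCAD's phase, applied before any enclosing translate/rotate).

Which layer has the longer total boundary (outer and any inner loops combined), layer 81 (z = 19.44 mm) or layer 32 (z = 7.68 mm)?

Layer 81 (z = 19.44): the cylinder is absent (z outside [0, 19]); the cylinder at (2, 11.5): section is a regular 12-gon, circumradius r=7 (perimeter = 2·12·7.000·sin(180°/12) = 43.48 mm); the cylinder at (14.5, 2.5) does not reach this height (z outside [0, 17]); the cube at (11.5, 11.5) is present — its section is the full 10×24.5 rectangle (perimeter 69.00 mm); Taking the union: the 2 present regions are separate (no shared area or edge), so areas and boundary lengths simply add and each stays a separate island — boundary = 112.48 mm. So its perimeter = 112.48 mm. Layer 32 (z = 7.68): the r=8 cylinder contributes a regular 12-gon of circumradius 8 (perimeter = 2·12·8.000·sin(180°/12) = 49.69 mm); the cylinder at (2, 11.5) is absent (z outside [11.5, 34]); the r=10 cylinder at (14.5, 2.5) contributes a regular 12-gon of circumradius 10 (perimeter = 2·12·10.000·sin(180°/12) = 62.12 mm); the cube at (11.5, 11.5) is not intersected at this z (z outside [8.5, 21]); Taking the union: the regions partially overlap (shared area 18.61 mm²), so the edge portions inside another operand are dropped and the merged outline is re-measured after clipping — boundary = 91.56 mm. So its perimeter = 91.56 mm. Layer 81 is larger (112.48 vs 91.56 mm).

layer 81 (z = 19.44 mm)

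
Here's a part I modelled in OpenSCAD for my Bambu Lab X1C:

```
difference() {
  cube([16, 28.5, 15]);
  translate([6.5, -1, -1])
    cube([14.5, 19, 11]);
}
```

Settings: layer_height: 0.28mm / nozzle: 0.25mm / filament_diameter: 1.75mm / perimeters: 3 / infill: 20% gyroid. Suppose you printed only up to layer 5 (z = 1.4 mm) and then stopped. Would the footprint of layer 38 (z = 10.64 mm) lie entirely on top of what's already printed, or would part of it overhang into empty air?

part overhangs

Compare the two slices. At z = 1.4: the 16×28.5 cube contributes its full rectangle (area 456.00 mm²); the 14.5×19 cube at (6.5, -1) contributes its full rectangle (area 275.50 mm²); Taking the first minus the rest: starting from the 16×28.5 cube (456.00 mm²), the 14.5×19 cube at (6.5, -1) partially overlaps it — only the 171.00 mm² overlap (of its 275.50 mm²) is removed, clipping the outline — area = 285.00 mm². At z = 10.64: the cube (footprint 16×28.5) is included at this height (area 456.00 mm²); the cube at (6.5, -1) does not reach this height (z outside [-1, 10]); Taking the first minus the rest: none of the subtracted shapes is present at this height, so the 16×28.5 cube is unchanged — area = 456.00 mm². Checking containment: at z = 10.64 the cross-section extends beyond the z = 1.4 cross-section by about 171.00 mm².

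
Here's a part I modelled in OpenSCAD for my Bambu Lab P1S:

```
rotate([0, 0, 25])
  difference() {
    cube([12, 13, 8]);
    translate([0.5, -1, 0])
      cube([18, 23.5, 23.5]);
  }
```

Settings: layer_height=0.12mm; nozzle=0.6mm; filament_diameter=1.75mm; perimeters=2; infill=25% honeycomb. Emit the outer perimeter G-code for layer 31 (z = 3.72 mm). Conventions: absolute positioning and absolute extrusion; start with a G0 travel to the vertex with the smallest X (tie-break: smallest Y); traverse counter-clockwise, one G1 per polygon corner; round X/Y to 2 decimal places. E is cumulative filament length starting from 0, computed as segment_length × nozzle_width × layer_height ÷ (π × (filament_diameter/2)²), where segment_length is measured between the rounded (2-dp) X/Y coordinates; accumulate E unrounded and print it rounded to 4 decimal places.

G0 X-5.49 Y11.78 Z3.72
G1 X0.00 Y0.00 E0.3890
G1 X0.45 Y0.21 E0.4039
G1 X-5.04 Y11.99 E0.7929
G1 X-5.49 Y11.78 E0.8078

At z = 3.72 mm: the cube is present — its section is the full 12×13 rectangle; the cube at (0.5, -1) is present — its section is the full 18×23.5 rectangle; After the difference (first − rest): starting from the 12×13 cube, the 18×23.5 cube at (0.5, -1) partially overlaps it — only the 149.50 mm² overlap (of its 423.00 mm²) is removed, clipping the outline — 1 connected region; (rotated 25° about Z; rotation is an isometry so areas/perimeters/island counts are preserved). The outline is a single polygon with 4 vertices. Extrusion per mm of travel: 0.6 × 0.12 / (π × 0.875²) = 0.029934. Accumulating E over each segment gives final E = 0.8078.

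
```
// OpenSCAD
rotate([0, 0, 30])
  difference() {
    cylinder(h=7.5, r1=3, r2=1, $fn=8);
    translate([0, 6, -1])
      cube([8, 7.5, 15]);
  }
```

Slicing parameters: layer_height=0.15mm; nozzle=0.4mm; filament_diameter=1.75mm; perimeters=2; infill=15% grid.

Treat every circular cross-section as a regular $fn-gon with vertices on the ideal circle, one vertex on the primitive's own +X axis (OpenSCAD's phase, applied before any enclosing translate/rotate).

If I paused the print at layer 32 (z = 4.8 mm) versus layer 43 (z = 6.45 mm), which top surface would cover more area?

Layer 32 (z = 4.8): the cone (r1=3→r2=1) has section circumradius 1.720 here — a regular 8-gon (area = (8/2)·1.720²·sin(360°/8) = 8.37 mm²); the cube at (0, 6) is present — its section is the full 8×7.5 rectangle (area 60.00 mm²); After the difference (first − rest): starting from the cone (8.37 mm²), the 8×7.5 cube at (0, 6) misses the remaining region (no effect) — area = 8.37 mm²; (rotated 30° about Z; rotation is an isometry so areas/perimeters/island counts are preserved). So its area = 8.37 mm². Layer 43 (z = 6.45): the cone (r1=3→r2=1) has section circumradius 1.280 here — a regular 8-gon (area = (8/2)·1.280²·sin(360°/8) = 4.63 mm²); the 8×7.5 cube at (0, 6) contributes its full rectangle (area 60.00 mm²); Taking the first minus the rest: starting from the cone (4.63 mm²), the 8×7.5 cube at (0, 6) misses the remaining region (no effect) — area = 4.63 mm²; (whole slice rotated 30° about Z — lengths, areas and connectivity unchanged). So its area = 4.63 mm². Layer 32 is larger (8.37 vs 4.63 mm²).

layer 32 (z = 4.8 mm)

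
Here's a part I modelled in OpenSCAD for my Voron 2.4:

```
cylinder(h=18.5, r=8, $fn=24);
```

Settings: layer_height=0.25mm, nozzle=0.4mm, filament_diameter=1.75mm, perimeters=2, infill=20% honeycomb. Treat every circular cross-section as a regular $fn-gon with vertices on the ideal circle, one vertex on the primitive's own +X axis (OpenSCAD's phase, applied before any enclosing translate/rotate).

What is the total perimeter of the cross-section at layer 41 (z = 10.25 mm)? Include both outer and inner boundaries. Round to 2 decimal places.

At z = 10.25 mm: the cylinder: section is a regular 24-gon, circumradius r=8 (perimeter = 2·24·8.000·sin(180°/24) = 50.12 mm). Overall, the cross-section is a single solid region. Total boundary length (outer) = 50.12 mm.

50.12 mm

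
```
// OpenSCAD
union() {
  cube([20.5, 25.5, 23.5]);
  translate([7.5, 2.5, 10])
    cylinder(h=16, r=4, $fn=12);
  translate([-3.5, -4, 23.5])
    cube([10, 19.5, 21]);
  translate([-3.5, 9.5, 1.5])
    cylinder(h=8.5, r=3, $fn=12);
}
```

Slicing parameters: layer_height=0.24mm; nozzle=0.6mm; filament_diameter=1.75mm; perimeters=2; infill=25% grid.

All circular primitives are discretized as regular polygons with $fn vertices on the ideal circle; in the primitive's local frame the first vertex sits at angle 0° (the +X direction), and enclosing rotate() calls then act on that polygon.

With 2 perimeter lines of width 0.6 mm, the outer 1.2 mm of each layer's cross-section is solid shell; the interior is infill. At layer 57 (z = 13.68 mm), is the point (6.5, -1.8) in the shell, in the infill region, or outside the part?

outside

At z = 13.68 mm: the cube (footprint 20.5×25.5) is included at this height; the r=4 cylinder at (7.5, 2.5) gives a regular 12-gon of circumradius 4 (constant along its height); the cube at (-3.5, -4) is not intersected at this z (z outside [23.5, 44.5]); the cylinder at (-3.5, 9.5) is not intersected at this z (z outside [1.5, 10]); Combining (union): the regions partially overlap (shared area 42.14 mm²), so overlapping operands fuse into one piece — 1 connected region. Overall, the cross-section is a single solid region. The nearest boundary edge runs (7.50, -1.50)→(5.50, -0.96); distance from the point to it = 0.55 mm. The point is not inside any of the regions above, so it lies outside the cross-section (0.55 mm from the nearest boundary).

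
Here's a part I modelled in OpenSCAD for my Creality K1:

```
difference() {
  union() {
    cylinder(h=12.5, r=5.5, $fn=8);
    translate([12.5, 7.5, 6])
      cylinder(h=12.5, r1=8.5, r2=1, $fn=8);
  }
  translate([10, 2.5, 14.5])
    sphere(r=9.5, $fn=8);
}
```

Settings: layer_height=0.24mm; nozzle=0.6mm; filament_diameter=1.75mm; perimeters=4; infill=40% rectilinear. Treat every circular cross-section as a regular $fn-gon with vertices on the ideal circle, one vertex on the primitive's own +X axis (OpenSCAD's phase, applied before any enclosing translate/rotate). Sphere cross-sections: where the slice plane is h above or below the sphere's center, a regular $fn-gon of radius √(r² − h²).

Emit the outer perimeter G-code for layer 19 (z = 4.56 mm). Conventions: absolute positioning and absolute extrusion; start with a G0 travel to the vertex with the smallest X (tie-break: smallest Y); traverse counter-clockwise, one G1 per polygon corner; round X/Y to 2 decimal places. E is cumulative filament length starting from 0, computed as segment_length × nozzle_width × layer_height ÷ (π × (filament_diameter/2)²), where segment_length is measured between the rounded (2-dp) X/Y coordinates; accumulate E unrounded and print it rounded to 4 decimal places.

G0 X-5.50 Y0.00 Z4.56
G1 X-3.89 Y-3.89 E0.2520
G1 X0.00 Y-5.50 E0.5041
G1 X3.89 Y-3.89 E0.7561
G1 X5.50 Y0.00 E1.0082
G1 X3.89 Y3.89 E1.2602
G1 X0.00 Y5.50 E1.5123
G1 X-3.89 Y3.89 E1.7643
G1 X-5.50 Y0.00 E2.0164

At z = 4.56 mm: the r=5.5 cylinder contributes a regular 8-gon of circumradius 5.5; the cone at (12.5, 7.5) is absent (z outside [6, 18.5]); Merging all regions: only the r=5.5 cylinder is present, so the union is just that shape — 1 connected region; the sphere at (10, 2.5) is absent (|z−center|=9.940 > r=9.5); Taking the first minus the rest: none of the subtracted shapes is present at this height, so that combined region is unchanged — 1 connected region. The outline is a single polygon with 8 vertices. Extrusion per mm of travel: 0.6 × 0.24 / (π × 0.875²) = 0.059868. Accumulating E over each segment gives final E = 2.0164.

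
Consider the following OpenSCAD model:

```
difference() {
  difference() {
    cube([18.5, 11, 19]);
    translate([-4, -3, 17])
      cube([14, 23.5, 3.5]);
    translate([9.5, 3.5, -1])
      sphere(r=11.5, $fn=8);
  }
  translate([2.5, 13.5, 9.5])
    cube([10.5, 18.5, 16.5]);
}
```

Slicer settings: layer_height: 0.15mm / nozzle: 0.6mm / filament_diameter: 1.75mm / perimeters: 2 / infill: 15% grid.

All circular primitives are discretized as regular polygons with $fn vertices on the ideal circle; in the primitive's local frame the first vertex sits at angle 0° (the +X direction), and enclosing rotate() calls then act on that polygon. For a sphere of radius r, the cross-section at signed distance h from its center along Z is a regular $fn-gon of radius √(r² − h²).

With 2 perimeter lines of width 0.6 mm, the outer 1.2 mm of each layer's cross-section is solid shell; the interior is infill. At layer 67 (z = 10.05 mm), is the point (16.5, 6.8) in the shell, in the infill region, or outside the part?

At z = 10.05 mm: the 18.5×11 cube contributes its full rectangle; the cube at (-4, -3) is not intersected at this z (z outside [17, 20.5]); the r=11.5 sphere at (9.5, 3.5) slices to a regular 8-gon of circumradius 3.186 (√(r²−h²) with h=11.05 from center); Taking the first minus the rest: starting from the 18.5×11 cube, the r=11.5 sphere at (9.5, 3.5) lies wholly inside it (removes its full 28.70 mm² and its 19.50 mm outline becomes a hole wall) — 1 connected region with 1 hole; the 10.5×18.5 cube at (2.5, 13.5) contributes its full rectangle; Taking the first minus the rest: starting from that combined region, the 10.5×18.5 cube at (2.5, 13.5) misses the remaining region (no effect) — 1 connected region with 1 hole. Overall, the cross-section is one region with 1 hole. The nearest boundary edge runs (18.50, 11.00)→(18.50, 0.00); distance from the point to it = 2.00 mm. The point is inside the cross-section and 2.00 mm from the nearest boundary — more than the 1.2 mm shell width (2 × 0.6), so it's in the infill interior.

infill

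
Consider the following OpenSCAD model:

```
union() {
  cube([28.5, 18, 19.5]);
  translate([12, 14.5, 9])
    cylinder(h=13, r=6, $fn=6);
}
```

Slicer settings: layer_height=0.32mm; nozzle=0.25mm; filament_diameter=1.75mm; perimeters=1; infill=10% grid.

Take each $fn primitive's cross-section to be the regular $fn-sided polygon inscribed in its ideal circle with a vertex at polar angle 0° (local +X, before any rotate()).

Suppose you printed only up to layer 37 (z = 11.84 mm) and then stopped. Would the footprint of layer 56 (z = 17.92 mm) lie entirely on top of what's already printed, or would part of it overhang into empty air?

entirely on top

Compare the two slices. At z = 11.84: the 28.5×18 cube contributes its full rectangle (area 513.00 mm²); the r=6 cylinder at (12, 14.5) contributes a regular 6-gon of circumradius 6 (area = (6/2)·6.000²·sin(360°/6) = 93.53 mm²); Taking the union: the regions partially overlap — summed areas 606.53 mm² minus the doubly-counted overlap 81.69 mm² gives 524.84 mm² — area = 524.84 mm². At z = 17.92: the 28.5×18 cube contributes its full rectangle (area 513.00 mm²); the r=6 cylinder at (12, 14.5) contributes a regular 6-gon of circumradius 6 (area = (6/2)·6.000²·sin(360°/6) = 93.53 mm²); Taking the union: the regions partially overlap — summed areas 606.53 mm² minus the doubly-counted overlap 81.69 mm² gives 524.84 mm² — area = 524.84 mm². Checking containment: the cross-section at z = 17.92 is a subset of the cross-section at z = 11.84.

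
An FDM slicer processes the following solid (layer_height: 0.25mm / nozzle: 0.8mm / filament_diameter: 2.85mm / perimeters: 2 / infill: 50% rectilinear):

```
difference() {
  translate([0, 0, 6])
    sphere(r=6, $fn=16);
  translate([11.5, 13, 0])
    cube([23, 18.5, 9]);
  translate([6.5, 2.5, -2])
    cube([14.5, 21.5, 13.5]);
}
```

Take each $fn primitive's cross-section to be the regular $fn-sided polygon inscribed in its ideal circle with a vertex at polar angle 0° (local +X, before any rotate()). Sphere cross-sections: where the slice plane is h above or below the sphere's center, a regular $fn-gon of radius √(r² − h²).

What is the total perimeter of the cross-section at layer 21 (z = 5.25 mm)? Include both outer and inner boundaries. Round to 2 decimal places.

At z = 5.25 mm: the sphere: section is a regular 16-gon, circumradius = √(r²−h²) = √(6²−0.75²) = 5.953 (perimeter = 2·16·5.953·sin(180°/16) = 37.16 mm); the cube at (11.5, 13) is present — its section is the full 23×18.5 rectangle (perimeter 83.00 mm); the cube at (6.5, 2.5) is present — its section is the full 14.5×21.5 rectangle (perimeter 72.00 mm); Taking the first minus the rest: starting from the r=6 sphere, the 23×18.5 cube at (11.5, 13) misses the remaining region (no effect); the 14.5×21.5 cube at (6.5, 2.5) misses the remaining region (no effect) — boundary = 37.16 mm. Overall, the cross-section is a single solid region. Total boundary length (outer) = 37.16 mm.

37.16 mm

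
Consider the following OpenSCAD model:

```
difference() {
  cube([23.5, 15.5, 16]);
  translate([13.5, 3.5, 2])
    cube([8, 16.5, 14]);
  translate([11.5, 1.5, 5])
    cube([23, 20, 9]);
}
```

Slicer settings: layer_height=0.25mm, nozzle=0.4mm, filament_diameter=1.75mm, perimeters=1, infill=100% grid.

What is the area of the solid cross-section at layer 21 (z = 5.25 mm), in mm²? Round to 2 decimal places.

196.25 mm²

At z = 5.25 mm: the 23.5×15.5 cube contributes its full rectangle (area 364.25 mm²); the cube at (13.5, 3.5) is present — its section is the full 8×16.5 rectangle (area 132.00 mm²); the 23×20 cube at (11.5, 1.5) contributes its full rectangle (area 460.00 mm²); Taking the first minus the rest: starting from the 23.5×15.5 cube (364.25 mm²), the 8×16.5 cube at (13.5, 3.5) partially overlaps it — only the 96.00 mm² overlap (of its 132.00 mm²) is removed, clipping the outline; the 23×20 cube at (11.5, 1.5) partially overlaps it — only the 72.00 mm² overlap (of its 460.00 mm²) is removed, clipping the outline — area = 196.25 mm². Overall, the cross-section is a single solid region. Net area = 196.25 mm².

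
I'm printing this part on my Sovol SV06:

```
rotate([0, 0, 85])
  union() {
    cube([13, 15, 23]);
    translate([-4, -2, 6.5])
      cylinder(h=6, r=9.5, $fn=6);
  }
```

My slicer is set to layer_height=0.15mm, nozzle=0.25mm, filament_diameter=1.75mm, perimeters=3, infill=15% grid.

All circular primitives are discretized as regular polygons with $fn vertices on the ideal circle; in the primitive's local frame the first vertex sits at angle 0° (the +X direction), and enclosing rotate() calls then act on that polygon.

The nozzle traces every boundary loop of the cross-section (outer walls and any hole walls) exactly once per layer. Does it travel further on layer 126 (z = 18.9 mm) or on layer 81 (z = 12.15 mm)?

Layer 126 (z = 18.9): the cube is present — its section is the full 13×15 rectangle (perimeter 56.00 mm); the cylinder at (-4, -2) does not reach this height (z outside [6.5, 12.5]); Merging all regions: only the 13×15 cube is present, so the union is just that shape — boundary = 56.00 mm; (rotated 85° about Z; rotation is an isometry so areas/perimeters/island counts are preserved). So its perimeter = 56.00 mm. Layer 81 (z = 12.15): the cube is present — its section is the full 13×15 rectangle (perimeter 56.00 mm); the r=9.5 cylinder at (-4, -2) contributes a regular 6-gon of circumradius 9.5 (perimeter = 2·6·9.500·sin(180°/6) = 57.00 mm); Taking the union: the regions partially overlap (shared area 15.86 mm²), so the edge portions inside another operand are dropped and the merged outline is re-measured after clipping — boundary = 94.49 mm; (rotated 85° about Z; rotation is an isometry so areas/perimeters/island counts are preserved). So its perimeter = 94.49 mm. Layer 81 is larger (94.49 vs 56.00 mm).

layer 81 (z = 12.15 mm)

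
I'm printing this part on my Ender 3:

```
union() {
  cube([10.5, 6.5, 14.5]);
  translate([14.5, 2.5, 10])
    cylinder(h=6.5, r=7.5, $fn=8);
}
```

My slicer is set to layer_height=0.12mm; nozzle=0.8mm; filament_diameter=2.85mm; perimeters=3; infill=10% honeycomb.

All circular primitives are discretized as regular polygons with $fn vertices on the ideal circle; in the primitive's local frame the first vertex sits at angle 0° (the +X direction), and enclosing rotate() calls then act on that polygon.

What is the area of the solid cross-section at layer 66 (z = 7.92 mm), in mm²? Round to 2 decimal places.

At z = 7.92 mm: the 10.5×6.5 cube contributes its full rectangle (area 68.25 mm²); the cylinder at (14.5, 2.5) is absent (z outside [10, 16.5]); Merging all regions: only the 10.5×6.5 cube is present, so the union is just that shape — area = 68.25 mm². Overall, the cross-section is a single solid region. Net area = 68.25 mm².

68.25 mm²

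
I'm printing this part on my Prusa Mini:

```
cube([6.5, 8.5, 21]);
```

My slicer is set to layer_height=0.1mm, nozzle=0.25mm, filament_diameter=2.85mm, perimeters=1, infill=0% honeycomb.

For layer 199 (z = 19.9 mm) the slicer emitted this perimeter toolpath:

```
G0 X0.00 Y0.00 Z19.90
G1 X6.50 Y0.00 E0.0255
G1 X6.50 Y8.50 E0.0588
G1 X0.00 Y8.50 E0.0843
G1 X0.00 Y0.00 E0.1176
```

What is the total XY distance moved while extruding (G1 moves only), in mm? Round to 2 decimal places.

Sum the Euclidean lengths of each G1 segment: total = 30.00 mm.

30.00 mm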